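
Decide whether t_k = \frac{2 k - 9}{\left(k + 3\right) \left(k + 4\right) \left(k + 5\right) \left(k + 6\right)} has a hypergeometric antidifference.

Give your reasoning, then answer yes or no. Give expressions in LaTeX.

Yes. s_k = \frac{k \left(- k^{2} - 12 k - 77\right)}{30 \left(k + 3\right) \left(k + 4\right) \left(k + 5\right)}.

Ratio r(k) = (k + 3)*(2*k - 7)/((k + 7)*(2*k - 9)).
A = k + 3, B = k + 7, C = k - 9/2.
Key eq: (k + 3)·f(k+1) = (k + 6)·f(k) + (k - 9/2).
Degrees (1,1,1) ⇒ d ≤ 3.
A polynomial solution: f(k) = -k*(k**2 + 12*k + 77)/60.
R(k) = B(k−1)·f(k)/C(k) = -k*(k + 6)*(k**2 + 12*k + 77)/(30*(2*k - 9)); s_k = R·t_k = k*(-k**2 - 12*k - 77)/(30*(k + 3)*(k + 4)*(k + 5)).
s_(k+1) − s_k = (2*k - 9)/(k**4 + 18*k**3 + 119*k**2 + 342*k + 360) = t_k.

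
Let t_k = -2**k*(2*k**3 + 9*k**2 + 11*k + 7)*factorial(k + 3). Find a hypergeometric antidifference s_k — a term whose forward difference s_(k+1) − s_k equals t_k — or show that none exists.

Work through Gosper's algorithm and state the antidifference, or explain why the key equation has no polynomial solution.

The ratio is 2*(2*k**4 + 23*k**3 + 95*k**2 + 169*k + 116)/(2*k**3 + 9*k**2 + 11*k + 7).
Take A(k)=2*k + 8, B(k)=1, C(k)=k**3 + 9*k**2/2 + 11*k/2 + 7/2.
Key eq: (2*k + 8)·f(k+1) = (1)·f(k) + (k**3 + 9*k**2/2 + 11*k/2 + 7/2).
From deg A=1, deg B=0, deg C=3: d=2.
Match coefficients ⇒ f(k) = (k**2 - k + 1)/2.
Get s_k = R·t_k = -2**k*(k**2 - k + 1)*factorial(k + 3) with R(k) = B(k−1)f(k)/C(k) = (k**2 - k + 1)/(2*k**3 + 9*k**2 + 11*k + 7).
Check: Δs_k = -2**k*(2*k**3 + 9*k**2 + 11*k + 7)*factorial(k + 3). ✓

s_k = -2**k*(k**2 - k + 1)*factorial(k + 3)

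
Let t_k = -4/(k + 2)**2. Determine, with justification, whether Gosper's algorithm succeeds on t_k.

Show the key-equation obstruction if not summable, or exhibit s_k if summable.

No — t_k has no hypergeometric antidifference.

t_(k+1)/t_k = (k + 2)**2/(k + 3)**2.
So A=k**2 + 4*k + 4 and B=k**2 + 6*k + 9, with C=1.
Solve (k**2 + 4*k + 4)·f(k+1) − (k**2 + 4*k + 4)·f(k) = 1.
deg f ≤ 0 (via 2,2,0).
Generic f = c0 gives residual -1; -1 = 0 cannot hold, so t_k is not Gosper-summable.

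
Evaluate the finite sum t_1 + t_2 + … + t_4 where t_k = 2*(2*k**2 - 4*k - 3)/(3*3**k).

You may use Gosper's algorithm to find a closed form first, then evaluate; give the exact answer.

Σ = -280/243

t_(k+1)/t_k = (2*k**2 - 5)/(3*(2*k**2 - 4*k - 3)).
Normal form (A,B,C) = (1/3, 1, k**2 - 2*k - 3/2).
Need (1/3)·f(k+1) − (1)·f(k) = k**2 - 2*k - 3/2.
From deg A=0, deg B=0, deg C=2: d=2.
Match coefficients ⇒ f(k) = -3*(2*k**2 - 2*k - 3)/4.
R(k) = B(k−1)·f(k)/C(k) = -3*(2*k**2 - 2*k - 3)/(2*(2*k**2 - 4*k - 3)); s_k = R·t_k = (-2*k**2 + 2*k + 3)/3**k.
s_(k+1) − s_k = 2*(2*k**2 - 4*k - 3)/(3*3**k) = t_k.
Telescoping: Σ = s_(5) − s_(1) = -37/243 − (1) = -280/243.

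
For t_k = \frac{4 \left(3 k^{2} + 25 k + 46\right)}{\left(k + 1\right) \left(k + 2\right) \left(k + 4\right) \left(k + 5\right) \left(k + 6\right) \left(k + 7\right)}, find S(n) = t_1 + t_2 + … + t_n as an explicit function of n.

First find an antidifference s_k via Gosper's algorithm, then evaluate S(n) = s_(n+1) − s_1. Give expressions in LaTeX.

Ratio r(k) = (k + 1)*(k + 4)*(25*k + 3*(k + 1)**2 + 71)/((k + 3)*(k + 8)*(3*k**2 + 25*k + 46)).
Gosper form: A/B · C(k+1)/C(k) with A=k + 1, B=k + 8, C=k**3 + 34*k**2/3 + 121*k/3 + 46.
Set up (k + 1)·f(k+1) − (k + 7)·f(k) − (k**3 + 34*k**2/3 + 121*k/3 + 46) = 0.
deg f ≤ 6 (via 1,1,3).
Coefficient equations give f(k) = k*(k + 2)*(k + 3)*(k + 5)*(k**2 + 11*k + 34)/72.
Get s_k = R·t_k = k*(k**2 + 11*k + 34)/(6*(k**3 + 11*k**2 + 34*k + 24)) with R(k) = B(k−1)f(k)/C(k) = k*(k + 2)*(k + 5)*(k + 7)*(k**2 + 11*k + 34)/(24*(3*k**2 + 25*k + 46)).
Δs = 4*(3*k**2 + 25*k + 46)/(k**6 + 25*k**5 + 247*k**4 + 1219*k**3 + 3112*k**2 + 3796*k + 1680), as required.
Σ_(k=1)^n t_k = s_(n+1) − s_(1) = ((n**3 + 14*n**2 + 59*n + 46)/(6*(n**3 + 14*n**2 + 59*n + 70))) − (23/210), i.e. 2*n*(n**2 + 14*n + 59)/(35*(n**3 + 14*n**2 + 59*n + 70)).

S(n) = \frac{2 n \left(n^{2} + 14 n + 59\right)}{35 \left(n^{3} + 14 n^{2} + 59 n + 70\right)}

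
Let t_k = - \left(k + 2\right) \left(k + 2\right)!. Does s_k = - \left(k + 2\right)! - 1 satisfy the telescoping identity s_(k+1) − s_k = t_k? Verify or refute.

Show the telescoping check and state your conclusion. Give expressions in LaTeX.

valid (s_(k+1) − s_k reduces to t_k)

s_(k+1) = -factorial(k + 3) - 1
s_(k+1) − s_k = -(k + 2)*factorial(k + 2)
(s_(k+1) − s_k) − t_k = 0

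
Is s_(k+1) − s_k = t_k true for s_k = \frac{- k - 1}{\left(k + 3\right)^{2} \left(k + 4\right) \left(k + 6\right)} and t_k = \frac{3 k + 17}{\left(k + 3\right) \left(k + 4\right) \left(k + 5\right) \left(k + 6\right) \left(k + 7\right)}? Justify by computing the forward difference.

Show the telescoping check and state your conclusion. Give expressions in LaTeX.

s_(k+1) = (-k - 2)/((k + 4)**2*(k + 5)*(k + 7))
s_(k+1) − s_k = ((k + 1)*(k + 4)*(k + 5)*(k + 7) - (k + 2)*(k + 3)**2*(k + 6))/((k + 3)**2*(k + 4)**2*(k + 5)*(k + 6)*(k + 7))
(s_(k+1) − s_k) − t_k = 4*(-2*k**2 - 19*k - 43)/(k**7 + 32*k**6 + 432*k**5 + 3190*k**4 + 13919*k**3 + 35898*k**2 + 50688*k + 30240)

Invalid: residual \frac{4 \left(- 2 k^{2} - 19 k - 43\right)}{k^{7} + 32 k^{6} + 432 k^{5} + 3190 k^{4} + 13919 k^{3} + 35898 k^{2} + 50688 k + 30240} ≠ 0.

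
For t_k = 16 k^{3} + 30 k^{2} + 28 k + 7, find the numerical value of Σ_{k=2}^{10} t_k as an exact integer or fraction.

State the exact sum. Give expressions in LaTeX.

Step 1: r(k) = (16*k**3 + 78*k**2 + 136*k + 81)/(16*k**3 + 30*k**2 + 28*k + 7).
Gosper form: A/B · C(k+1)/C(k) with A=1, B=1, C=k**3 + 15*k**2/8 + 7*k/4 + 7/16.
Set up (1)·f(k+1) − (1)·f(k) − (k**3 + 15*k**2/8 + 7*k/4 + 7/16) = 0.
From deg A=0, deg B=0, deg C=3: d=4.
Solve for f: f(k) = k*(4*k**3 + 2*k**2 + 3*k - 2)/16 (degree 4 ≤ 4).
Then R = B(k−1)f/C = k*(4*k**3 + 2*k**2 + 3*k - 2)/(16*k**3 + 30*k**2 + 28*k + 7), so s_k = R(k)·t_k = k*(4*k**3 + 2*k**2 + 3*k - 2).
Δs = 16*k**3 + 30*k**2 + 28*k + 7, as required.
Σ_(k=2)^(10) t_k = s_(11) − s_(2) = 61567 − (88) = 61479.

Σ = 61479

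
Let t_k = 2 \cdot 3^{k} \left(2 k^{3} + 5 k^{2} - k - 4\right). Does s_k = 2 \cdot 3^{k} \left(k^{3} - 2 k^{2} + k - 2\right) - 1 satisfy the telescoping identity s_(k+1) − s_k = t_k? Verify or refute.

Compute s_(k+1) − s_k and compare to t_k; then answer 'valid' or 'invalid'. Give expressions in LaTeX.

s_(k+1) = 6*3**k*(k + (k + 1)**3 - 2*(k + 1)**2 - 1) - 1
s_(k+1) − s_k = 2*3**k*(2*k**3 + 5*k**2 - k - 4)
(s_(k+1) − s_k) − t_k = 0

valid; difference matches t_k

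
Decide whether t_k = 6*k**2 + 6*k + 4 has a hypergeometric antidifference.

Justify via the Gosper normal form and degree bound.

Step 1: r(k) = (3*k**2 + 9*k + 8)/(3*k**2 + 3*k + 2).
Normal form (A,B,C) = (1, 1, k**2 + k + 2/3).
Key eq: (1)·f(k+1) = (1)·f(k) + (k**2 + k + 2/3).
From deg A=0, deg B=0, deg C=2: d=3.
A polynomial solution: f(k) = k*(k**2 + 1)/3.
Get s_k = R·t_k = 2*k*(k**2 + 1) with R(k) = B(k−1)f(k)/C(k) = k*(k**2 + 1)/(3*k**2 + 3*k + 2).
Verify: 6*k**2 + 6*k + 4 matches t_k.

Yes. s_k = 2*k*(k**2 + 1).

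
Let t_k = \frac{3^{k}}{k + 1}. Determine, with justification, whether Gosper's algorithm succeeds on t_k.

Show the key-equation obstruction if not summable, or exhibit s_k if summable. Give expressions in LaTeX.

Compute t_(k+1)/t_k: get 3*(k + 1)/(k + 2).
Factor: A=3*k + 3; B=k + 2; C=1.
f must satisfy (3*k + 3)·f(k+1) − (k + 1)·f(k) = 1.
From deg A=1, deg B=1, deg C=0: d=-1.
deg f ≤ -1 is impossible — no certificate.

No — key equation has no polynomial f.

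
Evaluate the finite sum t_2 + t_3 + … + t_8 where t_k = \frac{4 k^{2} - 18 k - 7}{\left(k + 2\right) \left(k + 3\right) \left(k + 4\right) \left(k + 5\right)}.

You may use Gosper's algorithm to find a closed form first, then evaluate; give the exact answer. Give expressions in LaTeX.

Ratio r(k) = (k + 2)*(18*k - 4*(k + 1)**2 + 25)/((k + 6)*(-4*k**2 + 18*k + 7)).
Normal form (A,B,C) = (k + 2, k + 6, k**2 - 9*k/2 - 7/4).
Set up (k + 2)·f(k+1) − (k + 5)·f(k) − (k**2 - 9*k/2 - 7/4) = 0.
Degrees (1,1,2) ⇒ d ≤ 3.
Solving with deg f ≤ 3: f(k) = k*(k**2 - 87*k + 2)/96.
Get s_k = R·t_k = k*(k**2 - 87*k + 2)/(24*(k + 2)*(k + 3)*(k + 4)) with R(k) = B(k−1)f(k)/C(k) = k*(k + 5)*(k**2 - 87*k + 2)/(24*(4*k**2 - 18*k - 7)).
Verify: (4*k**2 - 18*k - 7)/(k**4 + 14*k**3 + 71*k**2 + 154*k + 120) matches t_k.
Evaluate s at k=9 and k=2: -175/1144 and -7/60; difference -623/17160.

Σ = -623/17160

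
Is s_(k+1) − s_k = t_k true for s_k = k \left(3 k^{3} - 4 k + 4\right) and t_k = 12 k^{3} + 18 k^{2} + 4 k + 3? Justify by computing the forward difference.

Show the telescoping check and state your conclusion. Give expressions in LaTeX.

s_(k+1) = -(k + 1)*(4*k - 3*(k + 1)**3)
s_(k+1) − s_k = 12*k**3 + 18*k**2 + 4*k + 3
(s_(k+1) − s_k) − t_k = 0

Valid — Δs_k = t_k.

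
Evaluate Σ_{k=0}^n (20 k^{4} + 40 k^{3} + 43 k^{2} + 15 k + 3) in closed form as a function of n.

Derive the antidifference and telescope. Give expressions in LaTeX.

The ratio is (20*k**4 + 120*k**3 + 283*k**2 + 301*k + 121)/(20*k**4 + 40*k**3 + 43*k**2 + 15*k + 3).
Factor: A=1; B=1; C=k**4 + 2*k**3 + 43*k**2/20 + 3*k/4 + 3/20.
f must satisfy (1)·f(k+1) − (1)·f(k) = k**4 + 2*k**3 + 43*k**2/20 + 3*k/4 + 3/20.
From deg A=0, deg B=0, deg C=4: d=5.
A polynomial solution: f(k) = k*(4*k**4 + k**2 - 4*k + 2)/20.
So s_k = (B(k−1)f/C)·t_k = (k*(4*k**4 + k**2 - 4*k + 2)/(20*k**4 + 40*k**3 + 43*k**2 + 15*k + 3))·t_k = k*(4*k**4 + k**2 - 4*k + 2).
Check: Δs_k = 20*k**4 + 40*k**3 + 43*k**2 + 15*k + 3. ✓
s_(n+1) = 4*n**5 + 20*n**4 + 41*n**3 + 39*n**2 + 17*n + 3 and s_(0) = 0, so S(n) = 4*n**5 + 20*n**4 + 41*n**3 + 39*n**2 + 17*n + 3.

S(n) = 4 n^{5} + 20 n^{4} + 41 n^{3} + 39 n^{2} + 17 n + 3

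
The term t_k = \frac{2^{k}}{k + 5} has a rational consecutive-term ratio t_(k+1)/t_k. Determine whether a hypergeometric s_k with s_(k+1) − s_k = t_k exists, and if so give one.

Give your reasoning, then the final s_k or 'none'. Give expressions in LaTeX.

Step 1: r(k) = 2*(k + 5)/(k + 6).
Take A(k)=2*k + 10, B(k)=k + 6, C(k)=1.
Solve (2*k + 10)·f(k+1) − (k + 5)·f(k) = 1.
deg f ≤ -1 (via 1,1,0).
d = -1 < 0 ⇒ no nonzero polynomial f; not summable.

none (Gosper's algorithm certifies no s_k)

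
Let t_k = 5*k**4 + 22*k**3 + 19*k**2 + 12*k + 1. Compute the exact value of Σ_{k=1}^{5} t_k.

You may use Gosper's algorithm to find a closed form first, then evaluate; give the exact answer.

Σ = 11075

The ratio is (5*k**4 + 42*k**3 + 115*k**2 + 136*k + 59)/(5*k**4 + 22*k**3 + 19*k**2 + 12*k + 1).
Factor: A=1; B=1; C=k**4 + 22*k**3/5 + 19*k**2/5 + 12*k/5 + 1/5.
Solve (1)·f(k+1) − (1)·f(k) = k**4 + 22*k**3/5 + 19*k**2/5 + 12*k/5 + 1/5.
From deg A=0, deg B=0, deg C=4: d=5.
Match coefficients ⇒ f(k) = k*(k**4 + 3*k**3 - 3*k**2 + 2*k - 2)/5.
So s_k = (B(k−1)f/C)·t_k = (k*(k**4 + 3*k**3 - 3*k**2 + 2*k - 2)/(5*k**4 + 22*k**3 + 19*k**2 + 12*k + 1))·t_k = k*(k**4 + 3*k**3 - 3*k**2 + 2*k - 2).
Verify: 5*k**4 + 22*k**3 + 19*k**2 + 12*k + 1 matches t_k.
Telescoping: Σ = s_(6) − s_(1) = 11076 − (1) = 11075.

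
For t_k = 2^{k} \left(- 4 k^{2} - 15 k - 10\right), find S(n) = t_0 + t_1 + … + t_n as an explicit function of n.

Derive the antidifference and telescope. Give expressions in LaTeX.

Ratio r(k) = 2*(4*k**2 + 23*k + 29)/(4*k**2 + 15*k + 10).
Take A(k)=2, B(k)=1, C(k)=k**2 + 15*k/4 + 5/2.
Need (2)·f(k+1) − (1)·f(k) = k**2 + 15*k/4 + 5/2.
Bound: deg f ≤ 2.
A polynomial solution: f(k) = (4*k**2 - k + 4)/4.
R(k) = B(k−1)·f(k)/C(k) = (4*k**2 - k + 4)/(4*k**2 + 15*k + 10); s_k = R·t_k = 2**k*(-4*k**2 + k - 4).
s_(k+1) − s_k = 2**k*(-4*k**2 - 15*k - 10) = t_k.
Evaluate: s_(n+1) = 2**(n + 1)*(-4*n**2 - 7*n - 7); subtract s_(0) = -4 ⇒ S(n) = -8*2**n*n**2 - 14*2**n*n - 14*2**n + 4.

S(n) = - 8 \cdot 2^{n} n^{2} - 14 \cdot 2^{n} n - 14 \cdot 2^{n} + 4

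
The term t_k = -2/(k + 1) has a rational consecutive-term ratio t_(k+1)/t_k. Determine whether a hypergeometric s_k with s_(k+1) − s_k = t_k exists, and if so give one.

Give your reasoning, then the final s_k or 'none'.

Step 1: r(k) = (k + 1)/(k + 2).
Normal form (A,B,C) = (k + 1, k + 2, 1).
Solve (k + 1)·f(k+1) − (k + 1)·f(k) = 1.
Bound: deg f ≤ 0.
f = c0 ⇒ A·f(k+1) − B(k−1)·f(k) − C = -1. The system {-1 = 0} is inconsistent; no antidifference.

not Gosper-summable; s_k does not exist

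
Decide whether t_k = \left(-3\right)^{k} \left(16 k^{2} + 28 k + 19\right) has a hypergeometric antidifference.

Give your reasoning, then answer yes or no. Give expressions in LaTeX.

Yes. s_k = \left(-3\right)^{k} \left(- 4 k^{2} - k - 1\right).

The ratio is 3*(-16*k**2 - 60*k - 63)/(16*k**2 + 28*k + 19).
Normal form (A,B,C) = (-3, 1, k**2 + 7*k/4 + 19/16).
Need (-3)·f(k+1) − (1)·f(k) = k**2 + 7*k/4 + 19/16.
d = 2 from the (0,0,2) case.
Coefficient equations give f(k) = -(4*k**2 + k + 1)/16.
So s_k = (B(k−1)f/C)·t_k = (-(4*k**2 + k + 1)/(16*k**2 + 28*k + 19))·t_k = (-3)**k*(-4*k**2 - k - 1).
Check: Δs_k = (-3)**k*(16*k**2 + 28*k + 19). ✓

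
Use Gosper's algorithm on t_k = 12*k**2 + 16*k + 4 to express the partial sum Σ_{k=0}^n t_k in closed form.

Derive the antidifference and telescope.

Step 1: r(k) = (3*k**2 + 10*k + 8)/(3*k**2 + 4*k + 1).
A = 1, B = 1, C = k**2 + 4*k/3 + 1/3.
Need (1)·f(k+1) − (1)·f(k) = k**2 + 4*k/3 + 1/3.
Degrees (0,0,2) ⇒ d ≤ 3.
Solve for f: f(k) = k*(k + 1)*(2*k - 1)/6 (degree 3 ≤ 3).
So s_k = (B(k−1)f/C)·t_k = (k*(2*k - 1)/(2*(3*k + 1)))·t_k = 2*k*(2*k**2 + k - 1).
s_(k+1) − s_k = 12*k**2 + 16*k + 4 = t_k.
Evaluate: s_(n+1) = 4*n**3 + 14*n**2 + 14*n + 4; subtract s_(0) = 0 ⇒ S(n) = 4*n**3 + 14*n**2 + 14*n + 4.

S(n) = 4*n**3 + 14*n**2 + 14*n + 4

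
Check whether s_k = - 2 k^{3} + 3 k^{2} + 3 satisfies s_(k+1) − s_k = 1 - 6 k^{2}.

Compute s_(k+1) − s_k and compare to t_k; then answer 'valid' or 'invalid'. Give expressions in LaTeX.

valid; difference matches t_k

s_(k+1) = -2*k**3 - 3*k**2 + 4
s_(k+1) − s_k = 1 - 6*k**2
(s_(k+1) − s_k) − t_k = 0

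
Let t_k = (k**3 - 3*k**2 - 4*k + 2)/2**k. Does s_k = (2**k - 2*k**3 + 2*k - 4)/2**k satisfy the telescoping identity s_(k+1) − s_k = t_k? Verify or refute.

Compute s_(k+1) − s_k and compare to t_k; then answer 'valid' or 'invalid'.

Valid: the claim telescopes to t_k.

s_(k+1) = (2**k + k - (k + 1)**3 - 1)/2**k
s_(k+1) − s_k = (2*k**3 - k - (k + 1)**3 + 3)/2**k
(s_(k+1) − s_k) − t_k = 0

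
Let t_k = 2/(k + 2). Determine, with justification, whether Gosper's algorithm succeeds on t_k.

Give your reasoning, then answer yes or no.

Step 1: r(k) = (k + 2)/(k + 3).
Gosper form: A/B · C(k+1)/C(k) with A=k + 2, B=k + 3, C=1.
Key eq: (k + 2)·f(k+1) = (k + 2)·f(k) + (1).
From deg A=1, deg B=1, deg C=0: d=0.
Put f(k) = c0: A·f(k+1) − B(k−1)·f(k) − C = -1; need -1 = 0 — inconsistent ⇒ no f, not summable.

No — key equation has no polynomial f.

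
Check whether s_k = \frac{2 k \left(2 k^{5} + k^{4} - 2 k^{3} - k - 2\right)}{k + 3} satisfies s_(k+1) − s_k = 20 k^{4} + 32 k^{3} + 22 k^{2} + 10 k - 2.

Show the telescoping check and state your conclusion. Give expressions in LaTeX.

s_(k+1) = -2*(k + 1)*(k - 2*(k + 1)**5 - (k + 1)**4 + 2*(k + 1)**3 + 3)/(k + 4)
s_(k+1) − s_k = 2*(10*k**6 + 70*k**5 + 149*k**4 + 154*k**3 + 92*k**2 + 21*k - 6)/(k**2 + 7*k + 12)
(s_(k+1) − s_k) − t_k = 4*(-8*k**5 - 47*k**4 - 60*k**3 - 37*k**2 - 16*k + 3)/(k**2 + 7*k + 12)

Invalid: residual \frac{4 \left(- 8 k^{5} - 47 k^{4} - 60 k^{3} - 37 k^{2} - 16 k + 3\right)}{k^{2} + 7 k + 12} ≠ 0.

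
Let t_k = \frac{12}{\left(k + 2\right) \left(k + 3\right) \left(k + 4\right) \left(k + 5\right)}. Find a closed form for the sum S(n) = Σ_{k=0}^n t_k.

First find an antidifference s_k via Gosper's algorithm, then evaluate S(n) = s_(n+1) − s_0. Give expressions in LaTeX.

S(n) = \frac{n^{3} + 12 n^{2} + 47 n + 36}{6 \left(n^{3} + 12 n^{2} + 47 n + 60\right)}

t_(k+1)/t_k = (k + 2)/(k + 6).
Normal form (A,B,C) = (k + 2, k + 6, 1).
f must satisfy (k + 2)·f(k+1) − (k + 5)·f(k) = 1.
deg f ≤ 3 (via 1,1,0).
Solve for f: f(k) = k*(k**2 + 9*k + 26)/72 (degree 3 ≤ 3).
So s_k = (B(k−1)f/C)·t_k = (k*(k + 5)*(k**2 + 9*k + 26)/72)·t_k = k*(k**2 + 9*k + 26)/(6*(k + 2)*(k + 3)*(k + 4)).
Verify: 12/(k**4 + 14*k**3 + 71*k**2 + 154*k + 120) matches t_k.
Σ_(k=0)^n t_k = s_(n+1) − s_(0) = ((n**3 + 12*n**2 + 47*n + 36)/(6*(n**3 + 12*n**2 + 47*n + 60))) − (0), i.e. (n**3 + 12*n**2 + 47*n + 36)/(6*(n**3 + 12*n**2 + 47*n + 60)).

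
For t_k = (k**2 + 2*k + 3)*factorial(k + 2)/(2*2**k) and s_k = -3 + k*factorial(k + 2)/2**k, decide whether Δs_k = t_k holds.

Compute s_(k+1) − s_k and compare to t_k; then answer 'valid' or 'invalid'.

valid; difference matches t_k

s_(k+1) = 2**(-k - 1)*(k + 1)*factorial(k + 3) - 3
s_(k+1) − s_k = (k**2 + 2*k + 3)*factorial(k + 2)/(2*2**k)
(s_(k+1) − s_k) − t_k = 0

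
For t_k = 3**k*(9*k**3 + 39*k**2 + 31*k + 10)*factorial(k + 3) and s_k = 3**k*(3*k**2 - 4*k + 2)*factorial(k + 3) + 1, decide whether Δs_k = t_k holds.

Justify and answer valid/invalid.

Valid: the claim telescopes to t_k.

s_(k+1) = -3**(k + 1)*(4*k - 3*(k + 1)**2 + 2)*factorial(k + 4) + 1
s_(k+1) − s_k = 3**k*(9*k**3 + 39*k**2 + 31*k + 10)*factorial(k + 3)
(s_(k+1) − s_k) − t_k = 0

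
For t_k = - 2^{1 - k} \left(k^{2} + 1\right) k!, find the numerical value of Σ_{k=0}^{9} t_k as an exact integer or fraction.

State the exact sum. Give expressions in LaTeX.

Step 1: r(k) = (k + 1)*((k + 1)**2 + 1)/(2*(k**2 + 1)).
A = k/2 + 1/2, B = 1, C = k**2 + 1.
Set up (k/2 + 1/2)·f(k+1) − (1)·f(k) − (k**2 + 1) = 0.
Degrees (1,0,2) ⇒ d ≤ 1.
Match coefficients ⇒ f(k) = 2*k.
So s_k = (B(k−1)f/C)·t_k = (2*k/(k**2 + 1))·t_k = -2**(2 - k)*k*factorial(k).
Δs = -2**(1 - k)*(k**2 + 1)*factorial(k), as required.
Σ_(k=0)^(9) t_k = s_(10) − s_(0) = -141750 − (0) = -141750.

Σ = -141750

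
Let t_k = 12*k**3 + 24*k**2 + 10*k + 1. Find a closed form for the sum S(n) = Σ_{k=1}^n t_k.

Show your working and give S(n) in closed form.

t_(k+1)/t_k = (12*k**3 + 60*k**2 + 94*k + 47)/(12*k**3 + 24*k**2 + 10*k + 1).
A = 1, B = 1, C = k**3 + 2*k**2 + 5*k/6 + 1/12.
Key eq: (1)·f(k+1) = (1)·f(k) + (k**3 + 2*k**2 + 5*k/6 + 1/12).
From deg A=0, deg B=0, deg C=3: d=4.
Coefficient equations give f(k) = k**2*(3*k**2 + 2*k - 4)/12.
So s_k = (B(k−1)f/C)·t_k = (k**2*(3*k**2 + 2*k - 4)/(12*k**3 + 24*k**2 + 10*k + 1))·t_k = k**2*(3*k**2 + 2*k - 4).
Verify: 12*k**3 + 24*k**2 + 10*k + 1 matches t_k.
Telescope: S(n) = s_(n+1) − s_(1) = 3*n**4 + 14*n**3 + 20*n**2 + 10*n + 1 − (1) = n*(3*n**3 + 14*n**2 + 20*n + 10).

S(n) = n*(3*n**3 + 14*n**2 + 20*n + 10)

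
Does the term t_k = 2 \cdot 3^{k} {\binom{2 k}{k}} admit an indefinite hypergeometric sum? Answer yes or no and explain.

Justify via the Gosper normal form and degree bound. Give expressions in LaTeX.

r(k) = 6*(2*k + 1)/(k + 1) after simplifying.
Factor: A=12*k + 6; B=k + 1; C=1.
Set up (12*k + 6)·f(k+1) − (k)·f(k) − (1) = 0.
Degrees (1,1,0) ⇒ d ≤ -1.
deg f ≤ -1 is impossible — no certificate.

No. Not Gosper-summable.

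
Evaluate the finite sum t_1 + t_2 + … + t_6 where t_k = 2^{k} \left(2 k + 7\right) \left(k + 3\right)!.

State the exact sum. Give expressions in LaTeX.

Σ = 464486352

t_(k+1)/t_k = 2*(k + 4)*(2*k + 9)/(2*k + 7).
Gosper form: A/B · C(k+1)/C(k) with A=2*k + 8, B=1, C=k + 7/2.
Need (2*k + 8)·f(k+1) − (1)·f(k) = k + 7/2.
d = 0 from the (1,0,1) case.
Coefficient equations give f(k) = 1/2.
Then R = B(k−1)f/C = 1/(2*k + 7), so s_k = R(k)·t_k = 2**k*factorial(k + 3).
Check: Δs_k = 2**k*(2*k + 7)*factorial(k + 3). ✓
Σ_(k=1)^(6) t_k = s_(7) − s_(1) = 464486400 − (48) = 464486352.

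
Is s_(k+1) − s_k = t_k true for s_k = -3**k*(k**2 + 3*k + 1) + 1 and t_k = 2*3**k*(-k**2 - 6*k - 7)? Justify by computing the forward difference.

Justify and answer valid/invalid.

s_(k+1) = -3*3**k*(3*k + (k + 1)**2 + 4) + 1
s_(k+1) − s_k = 2*3**k*(-k**2 - 6*k - 7)
(s_(k+1) − s_k) − t_k = 0

valid; difference matches t_k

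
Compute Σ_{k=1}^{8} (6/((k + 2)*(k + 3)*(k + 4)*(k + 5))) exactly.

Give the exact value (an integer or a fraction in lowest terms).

Σ = 23/715

r(k) = (k + 2)/(k + 6) after simplifying.
So A=k + 2 and B=k + 6, with C=1.
Set up (k + 2)·f(k+1) − (k + 5)·f(k) − (1) = 0.
d = 3 from the (1,1,0) case.
Solving with deg f ≤ 3: f(k) = k*(k**2 + 9*k + 26)/72.
Get s_k = R·t_k = k*(k**2 + 9*k + 26)/(12*(k + 2)*(k + 3)*(k + 4)) with R(k) = B(k−1)f(k)/C(k) = k*(k + 5)*(k**2 + 9*k + 26)/72.
Δs = 6/(k**4 + 14*k**3 + 71*k**2 + 154*k + 120), as required.
Evaluate s at k=9 and k=1: 47/572 and 1/20; difference 23/715.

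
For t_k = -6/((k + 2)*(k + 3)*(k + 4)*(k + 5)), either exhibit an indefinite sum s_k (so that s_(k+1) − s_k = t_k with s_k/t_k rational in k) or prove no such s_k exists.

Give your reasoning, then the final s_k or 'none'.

s_k = k*(-k**2 - 9*k - 26)/(12*(k + 2)*(k + 3)*(k + 4))

Compute t_(k+1)/t_k: get (k + 2)/(k + 6).
So A=k + 2 and B=k + 6, with C=1.
Solve (k + 2)·f(k+1) − (k + 5)·f(k) = 1.
d = 3 from the (1,1,0) case.
Coefficient equations give f(k) = k*(k**2 + 9*k + 26)/72.
Then R = B(k−1)f/C = k*(k + 5)*(k**2 + 9*k + 26)/72, so s_k = R(k)·t_k = k*(-k**2 - 9*k - 26)/(12*(k + 2)*(k + 3)*(k + 4)).
Δs = -6/(k**4 + 14*k**3 + 71*k**2 + 154*k + 120), as required.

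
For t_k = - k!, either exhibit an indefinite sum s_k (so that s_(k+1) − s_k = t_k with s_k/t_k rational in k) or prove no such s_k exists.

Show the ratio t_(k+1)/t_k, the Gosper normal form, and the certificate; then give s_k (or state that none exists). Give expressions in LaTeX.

Ratio r(k) = k + 1.
A = k + 1, B = 1, C = 1.
Key eq: (k + 1)·f(k+1) = (1)·f(k) + (1).
From deg A=1, deg B=0, deg C=0: d=-1.
Negative degree bound (-1): no f exists, t_k not Gosper-summable.

not Gosper-summable; s_k does not exist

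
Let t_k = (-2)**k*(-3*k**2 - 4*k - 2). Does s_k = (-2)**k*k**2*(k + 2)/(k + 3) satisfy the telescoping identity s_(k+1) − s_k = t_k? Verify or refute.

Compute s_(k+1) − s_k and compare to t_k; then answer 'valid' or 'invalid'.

Invalid: residual (-2)**k*(3*k**3 + 14*k**2 + 14*k + 6)/(k**2 + 7*k + 12) ≠ 0.

s_(k+1) = (-2)**(k + 1)*(k + 1)**2*(k + 3)/(k + 4)
s_(k+1) − s_k = (-2)**k*(-k**2*(k + 2)*(k + 4) - 2*(k + 1)**2*(k + 3)**2)/((k + 3)*(k + 4))
(s_(k+1) − s_k) − t_k = (-2)**k*(3*k**3 + 14*k**2 + 14*k + 6)/(k**2 + 7*k + 12)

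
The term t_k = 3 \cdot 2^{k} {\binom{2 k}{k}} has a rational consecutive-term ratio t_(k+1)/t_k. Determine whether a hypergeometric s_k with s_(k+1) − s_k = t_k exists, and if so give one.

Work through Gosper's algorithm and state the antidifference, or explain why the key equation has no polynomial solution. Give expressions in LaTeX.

Step 1: r(k) = 4*(2*k + 1)/(k + 1).
So A=8*k + 4 and B=k + 1, with C=1.
f must satisfy (8*k + 4)·f(k+1) − (k)·f(k) = 1.
Degrees (1,1,0) ⇒ d ≤ -1.
d = -1 < 0 ⇒ no nonzero polynomial f; not summable.

none (Gosper's algorithm certifies no s_k)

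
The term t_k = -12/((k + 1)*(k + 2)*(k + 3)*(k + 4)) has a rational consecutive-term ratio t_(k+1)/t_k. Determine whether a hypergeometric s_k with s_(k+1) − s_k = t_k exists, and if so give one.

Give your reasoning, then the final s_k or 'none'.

s_k = 2*k*(-k**2 - 6*k - 11)/(3*(k + 1)*(k + 2)*(k + 3))

r(k) = (k + 1)/(k + 5) after simplifying.
Factor: A=k + 1; B=k + 5; C=1.
f must satisfy (k + 1)·f(k+1) − (k + 4)·f(k) = 1.
deg f ≤ 3 (via 1,1,0).
A polynomial solution: f(k) = k*(k**2 + 6*k + 11)/18.
Then R = B(k−1)f/C = k*(k + 4)*(k**2 + 6*k + 11)/18, so s_k = R(k)·t_k = 2*k*(-k**2 - 6*k - 11)/(3*(k + 1)*(k + 2)*(k + 3)).
Verify: -12/(k**4 + 10*k**3 + 35*k**2 + 50*k + 24) matches t_k.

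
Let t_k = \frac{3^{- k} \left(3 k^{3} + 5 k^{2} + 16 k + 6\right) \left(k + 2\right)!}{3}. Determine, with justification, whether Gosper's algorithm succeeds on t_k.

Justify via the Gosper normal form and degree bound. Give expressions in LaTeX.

Yes. s_k = 3^{- k} \left(k + 1\right) \left(3 k - 4\right) \left(k + 2\right)!.

The ratio is (3*k**4 + 23*k**3 + 77*k**2 + 135*k + 90)/(3*(3*k**3 + 5*k**2 + 16*k + 6)).
Gosper form: A/B · C(k+1)/C(k) with A=k/3 + 1, B=1, C=k**3 + 5*k**2/3 + 16*k/3 + 2.
Key eq: (k/3 + 1)·f(k+1) = (1)·f(k) + (k**3 + 5*k**2/3 + 16*k/3 + 2).
d = 2 from the (1,0,3) case.
Match coefficients ⇒ f(k) = (k + 1)*(3*k - 4).
So s_k = (B(k−1)f/C)·t_k = (3*(k + 1)*(3*k - 4)/(3*k**3 + 5*k**2 + 16*k + 6))·t_k = (k + 1)*(3*k - 4)*factorial(k + 2)/3**k.
Check: Δs_k = (3*k**3 + 5*k**2 + 16*k + 6)*factorial(k + 2)/(3*3**k). ✓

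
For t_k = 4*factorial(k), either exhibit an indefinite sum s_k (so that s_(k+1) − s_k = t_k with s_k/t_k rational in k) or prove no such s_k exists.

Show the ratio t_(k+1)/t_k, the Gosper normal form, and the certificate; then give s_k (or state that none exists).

not Gosper-summable; s_k does not exist

The ratio is k + 1.
Take A(k)=k + 1, B(k)=1, C(k)=1.
Set up (k + 1)·f(k+1) − (1)·f(k) − (1) = 0.
Bound: deg f ≤ -1.
deg f ≤ -1 is impossible — no certificate.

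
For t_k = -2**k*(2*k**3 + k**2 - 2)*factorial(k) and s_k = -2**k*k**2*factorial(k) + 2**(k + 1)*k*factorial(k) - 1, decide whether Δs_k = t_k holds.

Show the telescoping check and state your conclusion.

valid (s_(k+1) − s_k reduces to t_k)

s_(k+1) = -2**(k + 1)*k**3*factorial(k) - 2**(k + 1)*k**2*factorial(k) + 2**(k + 1)*k*factorial(k) + 2**(k + 1)*factorial(k) - 1
s_(k+1) − s_k = -2**k*(2*k**3 + k**2 - 2)*factorial(k)
(s_(k+1) − s_k) − t_k = 0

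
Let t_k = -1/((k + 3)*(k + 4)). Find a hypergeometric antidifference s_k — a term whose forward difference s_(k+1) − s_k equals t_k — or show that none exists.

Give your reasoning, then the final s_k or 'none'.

Step 1: r(k) = (k + 3)/(k + 5).
Gosper form: A/B · C(k+1)/C(k) with A=k + 3, B=k + 5, C=1.
Key eq: (k + 3)·f(k+1) = (k + 4)·f(k) + (1).
Bound: deg f ≤ 1.
A polynomial solution: f(k) = k/3.
Get s_k = R·t_k = -k/(3*k + 9) with R(k) = B(k−1)f(k)/C(k) = k*(k + 4)/3.
Verify: -1/(k**2 + 7*k + 12) matches t_k.

s_k = -k/(3*k + 9)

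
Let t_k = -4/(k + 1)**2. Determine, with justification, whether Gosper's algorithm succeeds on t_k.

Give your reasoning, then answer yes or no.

The ratio is (k + 1)**2/(k + 2)**2.
Gosper form: A/B · C(k+1)/C(k) with A=k**2 + 2*k + 1, B=k**2 + 4*k + 4, C=1.
Key eq: (k**2 + 2*k + 1)·f(k+1) = (k**2 + 2*k + 1)·f(k) + (1).
deg f ≤ 0 (via 2,2,0).
Write f(k) = c0. Then LHS − RHS = -1, requiring -1 = 0: contradictory. No certificate.

No; the coefficient equations for f are inconsistent.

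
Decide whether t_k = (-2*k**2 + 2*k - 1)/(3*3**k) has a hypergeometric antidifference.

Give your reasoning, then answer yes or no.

Yes. s_k = (k**2 + 1)/3**k.

Step 1: r(k) = (2*k**2 + 2*k + 1)/(3*(2*k**2 - 2*k + 1)).
A = 1/3, B = 1, C = k**2 - k + 1/2.
Need (1/3)·f(k+1) − (1)·f(k) = k**2 - k + 1/2.
Degrees (0,0,2) ⇒ d ≤ 2.
Match coefficients ⇒ f(k) = -3*(k**2 + 1)/2.
Get s_k = R·t_k = (k**2 + 1)/3**k with R(k) = B(k−1)f(k)/C(k) = -3*(k**2 + 1)/(2*k**2 - 2*k + 1).
Check: Δs_k = (-2*k**2 + 2*k - 1)/(3*3**k). ✓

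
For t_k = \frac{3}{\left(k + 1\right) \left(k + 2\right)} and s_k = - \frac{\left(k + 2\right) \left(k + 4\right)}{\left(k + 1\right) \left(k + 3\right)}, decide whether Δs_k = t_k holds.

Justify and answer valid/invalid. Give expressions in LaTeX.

s_(k+1) = -(k + 3)*(k + 5)/((k + 2)*(k + 4))
s_(k+1) − s_k = (2*k**2 + 12*k + 19)/(k**4 + 10*k**3 + 35*k**2 + 50*k + 24)
(s_(k+1) − s_k) − t_k = (-k**2 - 9*k - 17)/(k**4 + 10*k**3 + 35*k**2 + 50*k + 24)

Invalid: residual \frac{- k^{2} - 9 k - 17}{k^{4} + 10 k^{3} + 35 k^{2} + 50 k + 24} ≠ 0.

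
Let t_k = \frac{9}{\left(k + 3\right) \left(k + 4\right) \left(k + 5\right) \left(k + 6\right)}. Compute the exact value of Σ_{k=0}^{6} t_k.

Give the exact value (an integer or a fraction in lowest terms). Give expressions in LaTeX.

Ratio r(k) = (k + 3)/(k + 7).
So A=k + 3 and B=k + 7, with C=1.
Need (k + 3)·f(k+1) − (k + 6)·f(k) = 1.
deg f ≤ 3 (via 1,1,0).
Solving with deg f ≤ 3: f(k) = k*(k**2 + 12*k + 47)/180.
Certificate R = B(k−1)f/C = k*(k + 6)*(k**2 + 12*k + 47)/180 gives s_k = k*(k**2 + 12*k + 47)/(20*(k + 3)*(k + 4)*(k + 5)).
s_(k+1) − s_k = 9/(k**4 + 18*k**3 + 119*k**2 + 342*k + 360) = t_k.
Telescoping: Σ = s_(7) − s_(0) = 21/440 − (0) = 21/440.

Σ = 21/440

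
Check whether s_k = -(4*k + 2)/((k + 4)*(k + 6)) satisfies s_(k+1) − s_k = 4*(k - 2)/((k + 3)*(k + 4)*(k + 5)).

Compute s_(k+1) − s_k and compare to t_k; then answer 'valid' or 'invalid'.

Invalid: residual 6*(-4*k**2 - 19*k + 19)/(k**5 + 25*k**4 + 245*k**3 + 1175*k**2 + 2754*k + 2520) ≠ 0.

s_(k+1) = 2*(-2*k - 3)/((k + 5)*(k + 7))
s_(k+1) − s_k = 2*(2*k**2 + 4*k - 37)/(k**4 + 22*k**3 + 179*k**2 + 638*k + 840)
(s_(k+1) − s_k) − t_k = 6*(-4*k**2 - 19*k + 19)/(k**5 + 25*k**4 + 245*k**3 + 1175*k**2 + 2754*k + 2520)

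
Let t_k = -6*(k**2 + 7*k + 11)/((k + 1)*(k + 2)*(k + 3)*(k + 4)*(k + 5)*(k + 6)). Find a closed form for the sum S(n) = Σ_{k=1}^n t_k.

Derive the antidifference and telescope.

t_(k+1)/t_k = (k + 1)*(7*k + (k + 1)**2 + 18)/((k + 7)*(k**2 + 7*k + 11)).
Take A(k)=k + 1, B(k)=k + 7, C(k)=k**2 + 7*k + 11.
Set up (k + 1)·f(k+1) − (k + 6)·f(k) − (k**2 + 7*k + 11) = 0.
d = 5 from the (1,1,2) case.
Solve for f: f(k) = k*(k + 2)*(k + 4)*(k**2 + 9*k + 23)/45 (degree 5 ≤ 5).
Get s_k = R·t_k = 2*k*(-k**2 - 9*k - 23)/(15*(k**3 + 9*k**2 + 23*k + 15)) with R(k) = B(k−1)f(k)/C(k) = k*(k + 2)*(k + 4)*(k + 6)*(k**2 + 9*k + 23)/(45*(k**2 + 7*k + 11)).
s_(k+1) − s_k = 6*(-k**2 - 7*k - 11)/(k**6 + 21*k**5 + 175*k**4 + 735*k**3 + 1624*k**2 + 1764*k + 720) = t_k.
Telescope: S(n) = s_(n+1) − s_(1) = 2*(-n**3 - 12*n**2 - 44*n - 33)/(15*(n**3 + 12*n**2 + 44*n + 48)) − (-11/120) = n*(-n**2 - 12*n - 44)/(24*(n**3 + 12*n**2 + 44*n + 48)).

S(n) = n*(-n**2 - 12*n - 44)/(24*(n**3 + 12*n**2 + 44*n + 48))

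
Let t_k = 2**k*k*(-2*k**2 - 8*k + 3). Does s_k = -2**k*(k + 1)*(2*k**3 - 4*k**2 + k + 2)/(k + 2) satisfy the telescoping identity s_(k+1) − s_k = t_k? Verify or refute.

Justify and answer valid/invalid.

s_(k+1) = 2**(k + 1)*(-2*k**4 - 6*k**3 - 3*k**2 + k - 2)/(k + 3)
s_(k+1) − s_k = 2**k*(-2*k**5 - 16*k**4 - 39*k**3 - 16*k**2 + 11*k - 2)/(k**2 + 5*k + 6)
(s_(k+1) − s_k) − t_k = 2**k*(2*k**4 + 10*k**3 + 17*k**2 - 7*k - 2)/(k**2 + 5*k + 6)

Invalid: residual 2**k*(2*k**4 + 10*k**3 + 17*k**2 - 7*k - 2)/(k**2 + 5*k + 6) ≠ 0.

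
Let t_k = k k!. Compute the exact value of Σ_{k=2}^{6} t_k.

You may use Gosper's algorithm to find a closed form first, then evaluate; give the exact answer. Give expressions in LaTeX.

Σ = 5038

Step 1: r(k) = (k + 1)**2/k.
So A=k + 1 and B=1, with C=k.
Solve (k + 1)·f(k+1) − (1)·f(k) = k.
From deg A=1, deg B=0, deg C=1: d=0.
Coefficient equations give f(k) = 1.
R(k) = B(k−1)·f(k)/C(k) = 1/k; s_k = R·t_k = factorial(k).
s_(k+1) − s_k = k*factorial(k) = t_k.
Evaluate s at k=7 and k=2: 5040 and 2; difference 5038.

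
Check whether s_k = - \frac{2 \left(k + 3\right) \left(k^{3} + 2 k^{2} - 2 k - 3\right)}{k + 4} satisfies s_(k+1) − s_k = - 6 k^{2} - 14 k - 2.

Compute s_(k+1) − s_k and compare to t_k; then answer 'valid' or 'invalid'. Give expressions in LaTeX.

s_(k+1) = 2*(-k**4 - 9*k**3 - 25*k**2 - 18*k + 8)/(k + 5)
s_(k+1) − s_k = 2*(-3*k**4 - 32*k**3 - 107*k**2 - 118*k - 13)/(k**2 + 9*k + 20)
(s_(k+1) − s_k) − t_k = 2*(2*k**3 + 17*k**2 + 31*k + 7)/(k**2 + 9*k + 20)

Invalid: residual \frac{2 \left(2 k^{3} + 17 k^{2} + 31 k + 7\right)}{k^{2} + 9 k + 20} ≠ 0.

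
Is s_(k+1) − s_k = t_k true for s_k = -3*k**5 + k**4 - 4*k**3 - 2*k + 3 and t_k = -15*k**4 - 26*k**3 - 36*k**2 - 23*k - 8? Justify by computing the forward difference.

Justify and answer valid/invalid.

valid; difference matches t_k

s_(k+1) = -2*k - 3*(k + 1)**5 + (k + 1)**4 - 4*(k + 1)**3 + 1
s_(k+1) − s_k = -15*k**4 - 26*k**3 - 36*k**2 - 23*k - 8
(s_(k+1) − s_k) − t_k = 0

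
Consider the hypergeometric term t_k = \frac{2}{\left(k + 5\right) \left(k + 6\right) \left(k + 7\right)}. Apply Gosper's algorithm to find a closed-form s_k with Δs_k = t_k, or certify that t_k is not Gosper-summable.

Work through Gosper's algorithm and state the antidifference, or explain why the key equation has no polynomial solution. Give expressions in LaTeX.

s_k = \frac{k \left(k + 11\right)}{30 \left(k + 5\right) \left(k + 6\right)}

The ratio is (k + 5)/(k + 8).
A = k + 5, B = k + 8, C = 1.
Need (k + 5)·f(k+1) − (k + 7)·f(k) = 1.
Degrees (1,1,0) ⇒ d ≤ 2.
Match coefficients ⇒ f(k) = k*(k + 11)/60.
Certificate R = B(k−1)f/C = k*(k + 7)*(k + 11)/60 gives s_k = k*(k + 11)/(30*(k + 5)*(k + 6)).
s_(k+1) − s_k = 2/(k**3 + 18*k**2 + 107*k + 210) = t_k.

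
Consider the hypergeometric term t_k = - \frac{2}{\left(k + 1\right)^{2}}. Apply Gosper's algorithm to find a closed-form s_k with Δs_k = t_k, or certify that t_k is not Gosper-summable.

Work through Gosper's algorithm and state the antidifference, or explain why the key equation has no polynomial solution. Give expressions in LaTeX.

no hypergeometric antidifference exists

Compute t_(k+1)/t_k: get (k + 1)**2/(k + 2)**2.
Factor: A=k**2 + 2*k + 1; B=k**2 + 4*k + 4; C=1.
Need (k**2 + 2*k + 1)·f(k+1) − (k**2 + 2*k + 1)·f(k) = 1.
d = 0 from the (2,2,0) case.
Generic f = c0 gives residual -1; -1 = 0 cannot hold, so t_k is not Gosper-summable.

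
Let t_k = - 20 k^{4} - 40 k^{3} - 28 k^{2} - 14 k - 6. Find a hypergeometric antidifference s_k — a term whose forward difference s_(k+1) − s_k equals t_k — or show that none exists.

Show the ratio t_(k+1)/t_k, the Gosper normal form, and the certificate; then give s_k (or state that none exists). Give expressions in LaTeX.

Ratio r(k) = (10*k**4 + 60*k**3 + 134*k**2 + 135*k + 54)/(10*k**4 + 20*k**3 + 14*k**2 + 7*k + 3).
Factor: A=1; B=1; C=k**4 + 2*k**3 + 7*k**2/5 + 7*k/10 + 3/10.
Key eq: (1)·f(k+1) = (1)·f(k) + (k**4 + 2*k**3 + 7*k**2/5 + 7*k/10 + 3/10).
deg f ≤ 5 (via 0,0,4).
A polynomial solution: f(k) = k*(k + 1)*(4*k**3 - 4*k**2 + 3)/20.
R(k) = B(k−1)·f(k)/C(k) = k*(4*k**3 - 4*k**2 + 3)/(2*(10*k**3 + 10*k**2 + 4*k + 3)); s_k = R·t_k = k*(-4*k**4 + 4*k**2 - 3*k - 3).
Verify: -20*k**4 - 40*k**3 - 28*k**2 - 14*k - 6 matches t_k.

s_k = k \left(- 4 k^{4} + 4 k^{2} - 3 k - 3\right)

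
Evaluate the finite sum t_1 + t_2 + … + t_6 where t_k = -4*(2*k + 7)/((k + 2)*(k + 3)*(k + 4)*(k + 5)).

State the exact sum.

Σ = -112/495

t_(k+1)/t_k = (k + 2)*(2*k + 9)/((k + 6)*(2*k + 7)).
Take A(k)=k + 2, B(k)=k + 6, C(k)=k + 7/2.
Need (k + 2)·f(k+1) − (k + 5)·f(k) = k + 7/2.
d = 3 from the (1,1,1) case.
Match coefficients ⇒ f(k) = k*(k + 3)*(k + 6)/16.
R(k) = B(k−1)·f(k)/C(k) = k*(k + 3)*(k + 5)*(k + 6)/(8*(2*k + 7)); s_k = R·t_k = k*(-k - 6)/(2*(k**2 + 6*k + 8)).
s_(k+1) − s_k = 4*(-2*k - 7)/(k**4 + 14*k**3 + 71*k**2 + 154*k + 120) = t_k.
Σ_(k=1)^(6) t_k = s_(7) − s_(1) = -91/198 − (-7/30) = -112/495.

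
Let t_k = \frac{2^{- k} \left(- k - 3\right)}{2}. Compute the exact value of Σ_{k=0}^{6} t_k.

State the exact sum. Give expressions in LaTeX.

Ratio r(k) = (k + 4)/(2*(k + 3)).
Factor: A=1/2; B=1; C=k + 3.
Set up (1/2)·f(k+1) − (1)·f(k) − (k + 3) = 0.
Bound: deg f ≤ 1.
A polynomial solution: f(k) = -2*(k + 4).
Get s_k = R·t_k = (k + 4)/2**k with R(k) = B(k−1)f(k)/C(k) = -2*(k + 4)/(k + 3).
Check: Δs_k = (-k - 3)/(2*2**k). ✓
Evaluate s at k=7 and k=0: 11/128 and 4; difference -501/128.

Σ = -501/128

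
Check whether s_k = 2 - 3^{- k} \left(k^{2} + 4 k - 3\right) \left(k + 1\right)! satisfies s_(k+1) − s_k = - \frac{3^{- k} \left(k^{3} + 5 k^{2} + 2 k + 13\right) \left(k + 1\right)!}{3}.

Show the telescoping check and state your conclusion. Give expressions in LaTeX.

s_(k+1) = -3**(-k - 1)*(4*k + (k + 1)**2 + 1)*factorial(k + 2) + 2
s_(k+1) − s_k = -(k**3 + 5*k**2 + 2*k + 13)*factorial(k + 1)/(3*3**k)
(s_(k+1) − s_k) − t_k = 0

valid; difference matches t_k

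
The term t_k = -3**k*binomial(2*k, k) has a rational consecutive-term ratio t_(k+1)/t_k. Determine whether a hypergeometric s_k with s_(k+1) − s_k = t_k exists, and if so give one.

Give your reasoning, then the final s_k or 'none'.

Ratio r(k) = 6*(2*k + 1)/(k + 1).
So A=12*k + 6 and B=k + 1, with C=1.
Solve (12*k + 6)·f(k+1) − (k)·f(k) = 1.
deg f ≤ -1 (via 1,1,0).
Negative degree bound (-1): no f exists, t_k not Gosper-summable.

none (Gosper's algorithm certifies no s_k)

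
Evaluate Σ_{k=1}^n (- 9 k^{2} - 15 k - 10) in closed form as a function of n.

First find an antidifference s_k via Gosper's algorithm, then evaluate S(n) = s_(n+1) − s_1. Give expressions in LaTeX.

Step 1: r(k) = (9*k**2 + 33*k + 34)/(9*k**2 + 15*k + 10).
Factor: A=1; B=1; C=k**2 + 5*k/3 + 10/9.
Key eq: (1)·f(k+1) = (1)·f(k) + (k**2 + 5*k/3 + 10/9).
d = 3 from the (0,0,2) case.
Match coefficients ⇒ f(k) = k*(3*k**2 + 3*k + 4)/9.
R(k) = B(k−1)·f(k)/C(k) = k*(3*k**2 + 3*k + 4)/(9*k**2 + 15*k + 10); s_k = R·t_k = k*(-3*k**2 - 3*k - 4).
s_(k+1) − s_k = -9*k**2 - 15*k - 10 = t_k.
Σ_(k=1)^n t_k = s_(n+1) − s_(1) = (-3*n**3 - 12*n**2 - 19*n - 10) − (-10), i.e. n*(-3*n**2 - 12*n - 19).

S(n) = n \left(- 3 n^{2} - 12 n - 19\right)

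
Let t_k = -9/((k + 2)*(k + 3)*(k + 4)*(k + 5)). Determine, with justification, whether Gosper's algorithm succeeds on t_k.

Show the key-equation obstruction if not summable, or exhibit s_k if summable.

Step 1: r(k) = (k + 2)/(k + 6).
Gosper form: A/B · C(k+1)/C(k) with A=k + 2, B=k + 6, C=1.
Solve (k + 2)·f(k+1) − (k + 5)·f(k) = 1.
d = 3 from the (1,1,0) case.
Solving with deg f ≤ 3: f(k) = k*(k**2 + 9*k + 26)/72.
R(k) = B(k−1)·f(k)/C(k) = k*(k + 5)*(k**2 + 9*k + 26)/72; s_k = R·t_k = k*(-k**2 - 9*k - 26)/(8*(k + 2)*(k + 3)*(k + 4)).
Δs = -9/(k**4 + 14*k**3 + 71*k**2 + 154*k + 120), as required.

Yes. s_k = k*(-k**2 - 9*k - 26)/(8*(k + 2)*(k + 3)*(k + 4)).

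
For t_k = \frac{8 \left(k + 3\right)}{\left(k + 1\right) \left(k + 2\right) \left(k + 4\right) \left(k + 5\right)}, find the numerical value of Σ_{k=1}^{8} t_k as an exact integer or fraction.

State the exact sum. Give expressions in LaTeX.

Σ = 24/65

Ratio r(k) = (k + 1)*(k + 4)**2/((k + 3)**2*(k + 6)).
Factor: A=k + 1; B=k + 6; C=k**2 + 6*k + 9.
Key eq: (k + 1)·f(k+1) = (k + 5)·f(k) + (k**2 + 6*k + 9).
Bound: deg f ≤ 4.
Coefficient equations give f(k) = k*(k + 2)*(k + 3)*(k + 5)/8.
R(k) = B(k−1)·f(k)/C(k) = k*(k + 2)*(k + 5)**2/(8*(k + 3)); s_k = R·t_k = k*(k + 5)/(k**2 + 5*k + 4).
Check: Δs_k = 8*(k + 3)/(k**4 + 12*k**3 + 49*k**2 + 78*k + 40). ✓
Σ_(k=1)^(8) t_k = s_(9) − s_(1) = 63/65 − (3/5) = 24/65.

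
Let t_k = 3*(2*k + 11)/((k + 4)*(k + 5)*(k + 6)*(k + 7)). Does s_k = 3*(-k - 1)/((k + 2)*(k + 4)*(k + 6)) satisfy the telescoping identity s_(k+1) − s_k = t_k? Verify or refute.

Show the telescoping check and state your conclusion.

Invalid: residual 9*(-k**2 - 9*k - 19)/(k**6 + 27*k**5 + 295*k**4 + 1665*k**3 + 5104*k**2 + 8028*k + 5040) ≠ 0.

s_(k+1) = 3*(-k - 2)/((k + 3)*(k + 5)*(k + 7))
s_(k+1) − s_k = 3*(2*k**3 + 18*k**2 + 40*k + 9)/(k**6 + 27*k**5 + 295*k**4 + 1665*k**3 + 5104*k**2 + 8028*k + 5040)
(s_(k+1) − s_k) − t_k = 9*(-k**2 - 9*k - 19)/(k**6 + 27*k**5 + 295*k**4 + 1665*k**3 + 5104*k**2 + 8028*k + 5040)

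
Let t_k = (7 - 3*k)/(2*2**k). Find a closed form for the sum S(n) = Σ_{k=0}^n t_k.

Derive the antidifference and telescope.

Compute t_(k+1)/t_k: get (3*k - 4)/(2*(3*k - 7)).
Normal form (A,B,C) = (1/2, 1, k - 7/3).
Need (1/2)·f(k+1) − (1)·f(k) = k - 7/3.
Degrees (0,0,1) ⇒ d ≤ 1.
Solving with deg f ≤ 1: f(k) = -2*(3*k - 4)/3.
Get s_k = R·t_k = (3*k - 4)/2**k with R(k) = B(k−1)f(k)/C(k) = -2*(3*k - 4)/(3*k - 7).
Δs = (7 - 3*k)/(2*2**k), as required.
Telescope: S(n) = s_(n+1) − s_(0) = 2**(-n - 1)*(3*n - 1) − (-4) = 2**(-n - 1)*(2**(n + 3) + 3*n - 1).

S(n) = 2**(-n - 1)*(2**(n + 3) + 3*n - 1)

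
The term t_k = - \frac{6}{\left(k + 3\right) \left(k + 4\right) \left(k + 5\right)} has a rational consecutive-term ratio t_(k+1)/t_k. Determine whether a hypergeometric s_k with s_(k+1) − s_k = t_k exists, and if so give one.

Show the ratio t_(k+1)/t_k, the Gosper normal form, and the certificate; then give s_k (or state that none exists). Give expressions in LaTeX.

r(k) = (k + 3)/(k + 6) after simplifying.
Normal form (A,B,C) = (k + 3, k + 6, 1).
Need (k + 3)·f(k+1) − (k + 5)·f(k) = 1.
From deg A=1, deg B=1, deg C=0: d=2.
Match coefficients ⇒ f(k) = k*(k + 7)/24.
R(k) = B(k−1)·f(k)/C(k) = k*(k + 5)*(k + 7)/24; s_k = R·t_k = k*(-k - 7)/(4*(k + 3)*(k + 4)).
Verify: -6/(k**3 + 12*k**2 + 47*k + 60) matches t_k.

s_k = \frac{k \left(- k - 7\right)}{4 \left(k + 3\right) \left(k + 4\right)}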